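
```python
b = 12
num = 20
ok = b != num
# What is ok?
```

Trace:
`b = 12` → b = 12
`num = 20` → num = 20
`ok = b != num` → ok = True
So ok = True

Answer: True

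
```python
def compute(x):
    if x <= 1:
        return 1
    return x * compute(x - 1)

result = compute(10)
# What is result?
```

compute(10) = 10 * 9 * 8 * 7 * 6 * 5 * 4 * 3 * 2 * 1 = 3628800

Answer: 3628800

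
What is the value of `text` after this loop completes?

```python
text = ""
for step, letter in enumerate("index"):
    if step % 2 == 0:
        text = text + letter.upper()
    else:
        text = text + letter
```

Uppercase even positions in 'index'
`text` takes the values: "" → "I" → "In" → "InD" → "InDe" → "InDeX"

Answer: "InDeX"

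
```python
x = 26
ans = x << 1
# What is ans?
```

Trace:
`x = 26` → x = 26
`ans = x << 1` → ans = 52
So ans = 52

Answer: 52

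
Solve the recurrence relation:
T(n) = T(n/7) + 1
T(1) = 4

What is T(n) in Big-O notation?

Each step divides n by 7 and adds 1. After log_7(n) steps we reach T(1)=4. So T(n) = 1·log_7(n) + 4 = O(log n).

Answer: O(log n)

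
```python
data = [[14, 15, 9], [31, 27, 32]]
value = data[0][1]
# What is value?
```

Trace:
`data = [[14, 15, 9], [31, 27, 32]]` → data = [[14, 15, 9], [31, 27, 32]]
`value = data[0][1]` → value = 15
So value = 15

Answer: 15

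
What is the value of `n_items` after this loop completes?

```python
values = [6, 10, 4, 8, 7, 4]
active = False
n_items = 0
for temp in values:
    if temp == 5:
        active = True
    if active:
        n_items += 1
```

Count elements after first 5 in [6, 10, 4, 8, 7, 4]
`n_items` takes the values: 0

Answer: 0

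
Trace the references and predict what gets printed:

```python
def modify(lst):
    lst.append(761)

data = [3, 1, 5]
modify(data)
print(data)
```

Key concept: function modifies passed list.
Step by step:
`data = [3, 1, 5]` → data = [3, 1, 5]
`modify(data)` → data = [3, 1, 5, 761]
`print(data)` → prints [3, 1, 5, 761]

Answer: [3, 1, 5, 761]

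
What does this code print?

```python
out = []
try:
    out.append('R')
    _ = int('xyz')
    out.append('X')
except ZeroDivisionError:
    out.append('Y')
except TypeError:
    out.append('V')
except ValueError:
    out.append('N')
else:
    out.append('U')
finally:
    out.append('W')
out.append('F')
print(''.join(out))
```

Execution trace: 'R' (try body) → 'N' (except ValueError) → 'W' (finally) → 'F' (after the try/except). Output: RNWF

Answer: RNWF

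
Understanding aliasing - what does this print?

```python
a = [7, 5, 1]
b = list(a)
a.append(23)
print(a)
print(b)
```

Key concept: list() constructor creates copy.
Step by step:
`a = [7, 5, 1]` → a = [7, 5, 1]
`b = list(a)` → b = [7, 5, 1]
`a.append(23)` → a = [7, 5, 1, 23]
`print(a)` → prints [7, 5, 1, 23]
`print(b)` → prints [7, 5, 1]

Answer:
[7, 5, 1, 23]
[7, 5, 1]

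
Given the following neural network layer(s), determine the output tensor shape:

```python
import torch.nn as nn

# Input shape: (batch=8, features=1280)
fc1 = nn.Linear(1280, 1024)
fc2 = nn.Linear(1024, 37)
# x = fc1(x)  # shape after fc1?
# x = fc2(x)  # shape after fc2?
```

Input: (8, 1280) -> after fc1: (8, 1024) -> Output: (8, 37)

Answer: (8, 37)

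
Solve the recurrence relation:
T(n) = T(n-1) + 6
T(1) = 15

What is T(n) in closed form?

Unrolling: T(n) = T(1) + 6·(n-1) = 15 + 6(n-1) = 6n + 9.

Answer: T(n) = 6n + 9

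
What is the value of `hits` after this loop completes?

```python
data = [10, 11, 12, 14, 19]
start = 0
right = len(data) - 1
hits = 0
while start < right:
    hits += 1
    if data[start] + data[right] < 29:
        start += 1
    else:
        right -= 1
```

Steps to find pair summing to 29
`hits` takes the values: 0 → 1 → 2 → 3 → 4

Answer: 4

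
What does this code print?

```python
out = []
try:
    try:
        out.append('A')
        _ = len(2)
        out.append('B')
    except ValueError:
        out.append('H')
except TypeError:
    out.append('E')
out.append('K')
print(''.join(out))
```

Execution trace: 'A' (inner try body) → 'E' (outer except TypeError) → 'K' (after the try/except). Output: AEK

Answer: AEK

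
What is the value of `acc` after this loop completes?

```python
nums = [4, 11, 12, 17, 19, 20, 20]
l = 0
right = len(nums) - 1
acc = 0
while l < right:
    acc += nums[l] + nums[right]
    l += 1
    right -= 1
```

Sum of pairs from ends
`acc` takes the values: 0 → 24 → 55 → 86

Answer: 86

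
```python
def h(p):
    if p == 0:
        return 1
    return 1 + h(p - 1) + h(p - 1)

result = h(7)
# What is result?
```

h(p) = 1 + 2·h(p-1), h(0)=1. Closed form: (1+1)·2^7 - 1 = 255.

Answer: 255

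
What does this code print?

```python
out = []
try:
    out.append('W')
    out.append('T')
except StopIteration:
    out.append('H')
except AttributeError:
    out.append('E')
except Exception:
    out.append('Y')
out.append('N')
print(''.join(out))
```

Execution trace: 'W' (try body) → 'T' (try body, no exception) → 'N' (after the try/except). Output: WTN

Answer: WTN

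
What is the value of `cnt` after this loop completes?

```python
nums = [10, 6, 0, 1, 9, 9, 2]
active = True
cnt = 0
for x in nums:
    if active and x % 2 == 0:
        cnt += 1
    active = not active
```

Count even values at even positions
`cnt` takes the values: 0 → 1 → 2 → 3

Answer: 3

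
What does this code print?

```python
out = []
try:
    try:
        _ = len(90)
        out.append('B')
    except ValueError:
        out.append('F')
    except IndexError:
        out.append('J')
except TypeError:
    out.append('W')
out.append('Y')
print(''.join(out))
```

Execution trace: 'W' (outer except TypeError) → 'Y' (after the try/except). Output: WY

Answer: WY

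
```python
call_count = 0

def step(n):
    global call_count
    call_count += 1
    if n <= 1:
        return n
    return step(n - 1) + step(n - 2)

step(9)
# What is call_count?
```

Calls(n) = 1 + Calls(n-1) + Calls(n-2); Calls(0)=Calls(1)=1. For n=9 this gives 109.

Answer: 109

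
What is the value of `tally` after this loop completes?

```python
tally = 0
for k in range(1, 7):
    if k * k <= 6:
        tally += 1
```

Count numbers where k² ≤ 6
`tally` takes the values: 0 → 1 → 2

Answer: 2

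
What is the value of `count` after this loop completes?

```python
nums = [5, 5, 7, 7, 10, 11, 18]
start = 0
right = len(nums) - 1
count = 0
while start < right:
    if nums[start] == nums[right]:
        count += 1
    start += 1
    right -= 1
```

Count matching pairs from ends
`count` takes the values: 0

Answer: 0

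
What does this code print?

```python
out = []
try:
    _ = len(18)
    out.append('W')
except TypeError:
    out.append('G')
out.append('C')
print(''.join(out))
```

Execution trace: 'G' (except TypeError) → 'C' (after the try/except). Output: GC

Answer: GC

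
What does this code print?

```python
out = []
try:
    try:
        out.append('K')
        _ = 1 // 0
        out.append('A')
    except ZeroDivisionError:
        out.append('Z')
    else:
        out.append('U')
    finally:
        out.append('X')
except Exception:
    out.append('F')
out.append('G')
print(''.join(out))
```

Execution trace: 'K' (inner try body) → 'Z' (inner except ZeroDivisionError) → 'X' (inner finally) → 'G' (after the try/except). Output: KZXG

Answer: KZXG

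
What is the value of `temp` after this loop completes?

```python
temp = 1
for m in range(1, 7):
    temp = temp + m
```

Start at 1, add 1 through 6
`temp` takes the values: 1 → 2 → 4 → 7 → 11 → 16 → 22

Answer: 22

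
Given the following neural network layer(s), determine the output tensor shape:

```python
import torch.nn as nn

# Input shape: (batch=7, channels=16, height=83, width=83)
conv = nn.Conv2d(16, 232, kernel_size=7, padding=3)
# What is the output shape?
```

Input: (7, 16, 83, 83) -> Output: (7, 232, 83, 83)

Answer: (7, 232, 83, 83)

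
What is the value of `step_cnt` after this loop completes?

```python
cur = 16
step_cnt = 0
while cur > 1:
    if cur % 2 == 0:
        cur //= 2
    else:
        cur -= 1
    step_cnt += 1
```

Steps to reduce 16 to 1
`step_cnt` takes the values: 0 → 1 → 2 → 3 → 4

Answer: 4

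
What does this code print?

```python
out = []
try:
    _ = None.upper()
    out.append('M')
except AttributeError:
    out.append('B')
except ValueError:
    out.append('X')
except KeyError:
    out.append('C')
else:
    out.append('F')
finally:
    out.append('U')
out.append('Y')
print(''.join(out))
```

Execution trace: 'B' (except AttributeError) → 'U' (finally) → 'Y' (after the try/except). Output: BUY

Answer: BUY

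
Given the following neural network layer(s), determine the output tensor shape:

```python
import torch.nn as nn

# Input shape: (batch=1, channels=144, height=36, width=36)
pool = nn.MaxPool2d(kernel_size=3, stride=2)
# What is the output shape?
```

Input: (1, 144, 36, 36) -> Output: (1, 144, 17, 17)

Answer: (1, 144, 17, 17)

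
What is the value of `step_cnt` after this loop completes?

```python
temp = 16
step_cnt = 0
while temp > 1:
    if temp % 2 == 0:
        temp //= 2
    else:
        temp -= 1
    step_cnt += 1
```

Steps to reduce 16 to 1
`step_cnt` takes the values: 0 → 1 → 2 → 3 → 4

Answer: 4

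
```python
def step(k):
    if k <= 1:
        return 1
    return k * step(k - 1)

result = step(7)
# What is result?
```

step(7) = 7 * 6 * 5 * 4 * 3 * 2 * 1 = 5040

Answer: 5040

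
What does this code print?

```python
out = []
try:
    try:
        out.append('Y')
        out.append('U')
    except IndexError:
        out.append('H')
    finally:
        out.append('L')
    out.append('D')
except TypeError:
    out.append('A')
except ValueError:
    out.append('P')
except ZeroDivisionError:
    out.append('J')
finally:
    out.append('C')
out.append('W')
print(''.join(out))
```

Execution trace: 'Y' (inner try body) → 'U' (inner try body, no exception) → 'L' (inner finally) → 'D' (try body, no exception) → 'C' (finally) → 'W' (after the try/except). Output: YULDCW

Answer: YULDCW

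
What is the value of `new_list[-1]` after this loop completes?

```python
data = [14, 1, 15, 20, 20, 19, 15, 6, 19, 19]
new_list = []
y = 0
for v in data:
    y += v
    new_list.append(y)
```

Cumulative sum ends at 148
`new_list` takes the values: [] → [14] → [14, 15] → [14, 15, 30] → [14, 15, 30, 50] → [14, 15, 30, 50, 70] → [14, 15, 30, 50, 70, 89] → [14, 15, 30, 50, 70, 89, 104] → [14, 15, 30, 50, 70, 89, 104, 110] → [14, 15, 30, 50, 70, 89, 104, 110, 129] → [14, 15, 30, 50, 70, 89, 104, 110, 129, 148]
So `new_list[-1]` = 148

Answer: 148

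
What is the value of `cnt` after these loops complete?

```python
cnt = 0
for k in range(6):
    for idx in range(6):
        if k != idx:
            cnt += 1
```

6² - 6 (exclude diagonal)
`cnt` takes the values: 0 → 1 → 2 → 3 → 4 → 5 → 6 → 7 → 8 → 9 → 10 → 11 → 12 → 13 → 14 → 15 → 16 → 17 → 18 → 19 → 20 → 21 → 22 → 23 → 24 → 25 → 26 → 27 → 28 → 29 → 30

Answer: 30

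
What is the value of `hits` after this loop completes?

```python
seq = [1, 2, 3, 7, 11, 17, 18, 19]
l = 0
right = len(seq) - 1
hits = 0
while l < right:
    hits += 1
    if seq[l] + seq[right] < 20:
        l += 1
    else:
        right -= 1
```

Steps to find pair summing to 20
`hits` takes the values: 0 → 1 → 2 → 3 → 4 → 5 → 6 → 7

Answer: 7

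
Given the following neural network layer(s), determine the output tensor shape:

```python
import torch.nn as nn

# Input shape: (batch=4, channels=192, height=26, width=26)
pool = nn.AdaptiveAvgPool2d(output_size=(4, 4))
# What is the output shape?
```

Input: (4, 192, 26, 26) -> Output: (4, 192, 4, 4)

Answer: (4, 192, 4, 4)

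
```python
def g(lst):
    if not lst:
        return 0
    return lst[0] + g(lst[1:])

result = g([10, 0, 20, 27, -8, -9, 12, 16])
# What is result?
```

10 + 0 + 20 + 27 + (-8) + (-9) + 12 + 16 + 0 = 68

Answer: 68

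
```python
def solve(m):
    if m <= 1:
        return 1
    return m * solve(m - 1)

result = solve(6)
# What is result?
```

solve(6) = 6 * 5 * 4 * 3 * 2 * 1 = 720

Answer: 720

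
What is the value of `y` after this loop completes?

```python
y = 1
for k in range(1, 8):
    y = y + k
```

Start at 1, add 1 through 7
`y` takes the values: 1 → 2 → 4 → 7 → 11 → 16 → 22 → 29

Answer: 29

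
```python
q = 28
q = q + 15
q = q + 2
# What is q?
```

Trace:
`q = 28` → q = 28
`q = q + 15` → q = 43
`q = q + 2` → q = 45
So q = 45

Answer: 45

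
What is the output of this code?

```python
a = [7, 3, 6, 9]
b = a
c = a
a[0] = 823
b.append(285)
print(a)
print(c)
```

Key concept: multiple aliases.
Step by step:
`a = [7, 3, 6, 9]` → a = [7, 3, 6, 9]
`b = a` → b = [7, 3, 6, 9] (same object as a)
`c = a` → c = [7, 3, 6, 9] (same object as a, b)
`a[0] = 823` → a = [823, 3, 6, 9] (same object as b, c); b = [823, 3, 6, 9] (same object as a, c); c = [823, 3, 6, 9] (same object as a, b)
`b.append(285)` → a = [823, 3, 6, 9, 285] (same object as b, c); b = [823, 3, 6, 9, 285] (same object as a, c); c = [823, 3, 6, 9, 285] (same object as a, b)
`print(a)` → prints [823, 3, 6, 9, 285]
`print(c)` → prints [823, 3, 6, 9, 285]

Answer:
[823, 3, 6, 9, 285]
[823, 3, 6, 9, 285]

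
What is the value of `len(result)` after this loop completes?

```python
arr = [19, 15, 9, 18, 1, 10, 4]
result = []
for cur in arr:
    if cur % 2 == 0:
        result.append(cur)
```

Count even numbers in [19, 15, 9, 18, 1, 10, 4]
`result` takes the values: [] → [18] → [18, 10] → [18, 10, 4]
So `len(result)` = 3

Answer: 3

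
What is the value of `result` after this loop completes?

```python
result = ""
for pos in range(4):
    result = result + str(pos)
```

Concatenate digits 0 to 3
`result` takes the values: "" → "0" → "01" → "012" → "0123"

Answer: "0123"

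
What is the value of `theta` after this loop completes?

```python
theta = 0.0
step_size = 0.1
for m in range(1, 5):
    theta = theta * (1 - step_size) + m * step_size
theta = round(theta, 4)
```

Moving average with lr=0.1
`theta` takes the values: 0.0 → 0.1 → 0.29 → 0.561 → 0.9049

Answer: 0.9049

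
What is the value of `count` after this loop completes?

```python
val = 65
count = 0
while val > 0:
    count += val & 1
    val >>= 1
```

Count set bits in 65 (binary: 0b1000001)
`count` takes the values: 0 → 1 → 2

Answer: 2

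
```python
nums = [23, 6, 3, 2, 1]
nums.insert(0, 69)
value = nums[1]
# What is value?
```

Trace:
`nums = [23, 6, 3, 2, 1]` → nums = [23, 6, 3, 2, 1]
`nums.insert(0, 69)` → nums = [69, 23, 6, 3, 2, 1]
`value = nums[1]` → value = 23
So value = 23

Answer: 23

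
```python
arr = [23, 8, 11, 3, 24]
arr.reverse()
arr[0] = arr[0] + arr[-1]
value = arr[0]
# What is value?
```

Trace:
`arr = [23, 8, 11, 3, 24]` → arr = [23, 8, 11, 3, 24]
`arr.reverse()` → arr = [24, 3, 11, 8, 23]
`arr[0] = arr[0] + arr[-1]` → arr = [47, 3, 11, 8, 23]
`value = arr[0]` → value = 47
So value = 47

Answer: 47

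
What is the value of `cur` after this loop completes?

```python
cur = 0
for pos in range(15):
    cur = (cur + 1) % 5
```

Increment mod 5, 15 times = 0
`cur` takes the values: 0 → 1 → 2 → 3 → 4 → 0 → 1 → 2 → 3 → 4 → 0 → 1 → 2 → 3 → 4 → 0

Answer: 0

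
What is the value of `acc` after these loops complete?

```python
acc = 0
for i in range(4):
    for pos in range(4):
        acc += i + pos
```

Sum of all i+pos for i,pos in 4x4
`acc` takes the values: 0 → 1 → 3 → 6 → 7 → 9 → 12 → 16 → 18 → 21 → 25 → 30 → 33 → 37 → 42 → 48

Answer: 48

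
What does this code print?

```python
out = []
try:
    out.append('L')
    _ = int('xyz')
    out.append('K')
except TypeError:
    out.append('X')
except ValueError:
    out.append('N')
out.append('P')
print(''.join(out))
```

Execution trace: 'L' (try body) → 'N' (except ValueError) → 'P' (after the try/except). Output: LNP

Answer: LNP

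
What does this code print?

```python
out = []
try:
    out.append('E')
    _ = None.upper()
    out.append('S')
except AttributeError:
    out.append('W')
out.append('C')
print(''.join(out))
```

Execution trace: 'E' (try body) → 'W' (except AttributeError) → 'C' (after the try/except). Output: EWC

Answer: EWC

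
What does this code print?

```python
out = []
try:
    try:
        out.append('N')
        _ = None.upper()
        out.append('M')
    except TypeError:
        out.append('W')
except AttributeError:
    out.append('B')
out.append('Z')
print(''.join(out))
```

Execution trace: 'N' (try body) → 'B' (outer except AttributeError) → 'Z' (after the try/except). Output: NBZ

Answer: NBZ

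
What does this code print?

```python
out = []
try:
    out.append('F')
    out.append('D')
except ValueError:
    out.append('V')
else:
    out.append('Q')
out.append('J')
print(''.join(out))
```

Execution trace: 'F' (try body) → 'D' (try body, no exception) → 'Q' (else) → 'J' (after the try/except). Output: FDQJ

Answer: FDQJ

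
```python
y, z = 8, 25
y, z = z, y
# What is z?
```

Trace:
`y, z = 8, 25` → y = 8; z = 25
`y, z = z, y` → y = 25; z = 8
So z = 8

Answer: 8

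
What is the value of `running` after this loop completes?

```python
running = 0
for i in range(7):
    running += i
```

Sum of 0 to 6 = 21
`running` takes the values: 0 → 1 → 3 → 6 → 10 → 15 → 21

Answer: 21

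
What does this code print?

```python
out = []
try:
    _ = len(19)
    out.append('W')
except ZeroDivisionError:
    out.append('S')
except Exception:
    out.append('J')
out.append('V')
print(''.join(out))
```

Execution trace: 'J' (except Exception) → 'V' (after the try/except). Output: JV

Answer: JV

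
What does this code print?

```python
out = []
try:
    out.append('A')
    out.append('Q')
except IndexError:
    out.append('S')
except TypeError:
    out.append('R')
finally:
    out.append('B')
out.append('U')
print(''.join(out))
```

Execution trace: 'A' (try body) → 'Q' (try body, no exception) → 'B' (finally) → 'U' (after the try/except). Output: AQBU

Answer: AQBU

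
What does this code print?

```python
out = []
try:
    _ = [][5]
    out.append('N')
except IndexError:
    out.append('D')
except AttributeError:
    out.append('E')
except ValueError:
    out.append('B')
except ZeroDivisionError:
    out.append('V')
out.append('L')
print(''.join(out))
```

Execution trace: 'D' (except IndexError) → 'L' (after the try/except). Output: DL

Answer: DL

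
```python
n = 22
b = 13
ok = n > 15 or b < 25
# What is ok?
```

Trace:
`n = 22` → n = 22
`b = 13` → b = 13
`ok = n > 15 or b < 25` → ok = True
So ok = True

Answer: True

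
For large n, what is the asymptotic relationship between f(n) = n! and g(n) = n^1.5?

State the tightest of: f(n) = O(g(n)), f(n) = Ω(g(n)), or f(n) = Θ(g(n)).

n! vs n^1.5: f(n) = Ω(g(n)) but not O(g(n)) — n! grows strictly faster than n^1.5.

Answer: f(n) = Ω(g(n)) but not O(g(n)) — n! grows strictly faster than n^1.5.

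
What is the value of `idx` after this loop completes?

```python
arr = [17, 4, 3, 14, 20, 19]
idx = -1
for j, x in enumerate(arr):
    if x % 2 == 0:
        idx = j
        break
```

First even number index in [17, 4, 3, 14, 20, 19]
`idx` takes the values: -1 → 1

Answer: 1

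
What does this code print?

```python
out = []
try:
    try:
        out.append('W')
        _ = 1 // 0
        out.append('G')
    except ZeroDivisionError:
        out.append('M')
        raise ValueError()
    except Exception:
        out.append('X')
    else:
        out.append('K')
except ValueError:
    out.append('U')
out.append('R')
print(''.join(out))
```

Execution trace: 'W' (inner try body) → 'M' (inner except ZeroDivisionError) → 'U' (outer except ValueError) → 'R' (after the try/except). Output: WMUR

Answer: WMUR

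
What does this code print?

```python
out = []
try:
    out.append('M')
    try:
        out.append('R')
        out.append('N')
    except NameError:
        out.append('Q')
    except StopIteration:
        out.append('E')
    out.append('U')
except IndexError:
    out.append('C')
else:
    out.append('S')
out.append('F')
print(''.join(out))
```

Execution trace: 'M' (try body) → 'R' (inner try body) → 'N' (inner try body, no exception) → 'U' (try body, no exception) → 'S' (else) → 'F' (after the try/except). Output: MRNUSF

Answer: MRNUSF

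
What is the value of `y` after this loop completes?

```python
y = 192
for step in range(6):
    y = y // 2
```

Halve 6 times: 192 // 2^6 = 3
`y` takes the values: 192 → 96 → 48 → 24 → 12 → 6 → 3

Answer: 3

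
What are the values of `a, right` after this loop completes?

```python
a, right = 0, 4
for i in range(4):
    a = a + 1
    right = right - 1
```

a goes 0→4, right goes 4→0
`a, right` takes the values: (0, 4) → (1, 4) → (1, 3) → (2, 3) → (2, 2) → (3, 2) → (3, 1) → (4, 1) → (4, 0)

Answer: 4, 0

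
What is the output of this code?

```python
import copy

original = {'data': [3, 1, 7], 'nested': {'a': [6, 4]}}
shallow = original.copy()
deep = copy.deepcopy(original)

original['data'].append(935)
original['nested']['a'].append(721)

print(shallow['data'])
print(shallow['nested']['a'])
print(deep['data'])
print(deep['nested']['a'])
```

Key concept: comparing shallow vs deep copy.
Step by step:
`original = {'data': [3, 1, 7], 'nested': {'a': [6, 4]}}` → original = {'data': [3, 1, 7], 'nested': {'a': [6, 4]}}
`shallow = original.copy()` → shallow = {'data': [3, 1, 7], 'nested': {'a': [6, 4]}}
`deep = copy.deepcopy(original)` → deep = {'data': [3, 1, 7], 'nested': {'a': [6, 4]}}
`original['data'].append(935)` → original = {'data': [3, 1, 7, 935], 'nested': {'a': [6, 4]}}; shallow = {'data': [3, 1, 7, 935], 'nested': {'a': [6, 4]}}
`original['nested']['a'].append(721)` → original = {'data': [3, 1, 7, 935], 'nested': {'a': [6, 4, 721]}}; shallow = {'data': [3, 1, 7, 935], 'nested': {'a': [6, 4, 721]}}
`print(shallow['data'])` → prints [3, 1, 7, 935]
`print(shallow['nested']['a'])` → prints [6, 4, 721]
`print(deep['data'])` → prints [3, 1, 7]
`print(deep['nested']['a'])` → prints [6, 4]

Answer:
[3, 1, 7, 935]
[6, 4, 721]
[3, 1, 7]
[6, 4]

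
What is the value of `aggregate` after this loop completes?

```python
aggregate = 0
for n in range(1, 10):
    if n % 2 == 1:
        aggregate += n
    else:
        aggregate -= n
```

Add odd, subtract even
`aggregate` takes the values: 0 → 1 → -1 → 2 → -2 → 3 → -3 → 4 → -4 → 5

Answer: 5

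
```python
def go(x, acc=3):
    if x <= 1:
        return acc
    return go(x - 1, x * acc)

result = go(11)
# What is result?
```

Accumulator trace (n, acc): (11, 3) -> (10, 33) -> (9, 330) -> (8, 2970) -> (7, 23760) -> (6, 166320) -> (5, 997920) -> (4, 4989600) -> (3, 19958400) -> (2, 59875200) -> (1, 119750400) -> return 119750400

Answer: 119750400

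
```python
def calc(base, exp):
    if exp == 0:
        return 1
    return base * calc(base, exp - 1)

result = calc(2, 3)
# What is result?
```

calc(2, 3) = 2 * 2 * 2 = 8

Answer: 8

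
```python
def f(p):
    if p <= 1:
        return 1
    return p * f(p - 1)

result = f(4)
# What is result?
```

f(4) = 4 * 3 * 2 * 1 = 24

Answer: 24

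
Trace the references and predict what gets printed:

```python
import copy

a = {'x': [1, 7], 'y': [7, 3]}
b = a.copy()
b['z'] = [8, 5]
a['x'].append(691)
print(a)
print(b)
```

Key concept: shallow copy of dict with mutable values.
Step by step:
`a = {'x': [1, 7], 'y': [7, 3]}` → a = {'x': [1, 7], 'y': [7, 3]}
`b = a.copy()` → b = {'x': [1, 7], 'y': [7, 3]}
`b['z'] = [8, 5]` → b = {'x': [1, 7], 'y': [7, 3], 'z': [8, 5]}
`a['x'].append(691)` → a = {'x': [1, 7, 691], 'y': [7, 3]}; b = {'x': [1, 7, 691], 'y': [7, 3], 'z': [8, 5]}
`print(a)` → prints {'x': [1, 7, 691], 'y': [7, 3]}
`print(b)` → prints {'x': [1, 7, 691], 'y': [7, 3], 'z': [8, 5]}

Answer:
{'x': [1, 7, 691], 'y': [7, 3]}
{'x': [1, 7, 691], 'y': [7, 3], 'z': [8, 5]}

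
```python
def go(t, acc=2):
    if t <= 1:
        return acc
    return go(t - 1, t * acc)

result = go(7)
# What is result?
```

Accumulator trace (n, acc): (7, 2) -> (6, 14) -> (5, 84) -> (4, 420) -> (3, 1680) -> (2, 5040) -> (1, 10080) -> return 10080

Answer: 10080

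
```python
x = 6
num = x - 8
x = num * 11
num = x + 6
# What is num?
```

Trace:
`x = 6` → x = 6
`num = x - 8` → num = -2
`x = num * 11` → x = -22
`num = x + 6` → num = -16
So num = -16

Answer: -16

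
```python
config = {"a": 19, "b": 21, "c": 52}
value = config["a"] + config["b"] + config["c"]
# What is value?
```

Trace:
`config = {"a": 19, "b": 21, "c": 52}` → config = {'a': 19, 'b': 21, 'c': 52}
`value = config["a"] + config["b"] + config["c"]` → value = 92
So value = 92

Answer: 92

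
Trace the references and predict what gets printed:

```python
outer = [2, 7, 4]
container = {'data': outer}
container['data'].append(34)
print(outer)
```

Key concept: dict holds reference to list.
Step by step:
`outer = [2, 7, 4]` → outer = [2, 7, 4]
`container = {'data': outer}` → container = {'data': [2, 7, 4]}
`container['data'].append(34)` → outer = [2, 7, 4, 34]; container = {'data': [2, 7, 4, 34]}
`print(outer)` → prints [2, 7, 4, 34]

Answer: [2, 7, 4, 34]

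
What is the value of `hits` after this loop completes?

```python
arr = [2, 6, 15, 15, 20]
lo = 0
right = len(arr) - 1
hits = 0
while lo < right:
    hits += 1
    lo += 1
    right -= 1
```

Iterations until pointers meet (list length 5)
`hits` takes the values: 0 → 1 → 2

Answer: 2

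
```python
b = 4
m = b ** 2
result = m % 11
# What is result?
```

Trace:
`b = 4` → b = 4
`m = b ** 2` → m = 16
`result = m % 11` → result = 5
So result = 5

Answer: 5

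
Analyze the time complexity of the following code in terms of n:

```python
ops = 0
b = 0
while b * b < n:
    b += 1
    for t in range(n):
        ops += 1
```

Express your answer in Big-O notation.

Each loop level contributes: √n × n. Multiplying the contributions gives O(n√n).

Answer: O(n√n)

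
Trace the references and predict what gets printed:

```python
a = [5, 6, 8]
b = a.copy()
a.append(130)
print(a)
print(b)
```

Key concept: list.copy() creates independent copy.
Step by step:
`a = [5, 6, 8]` → a = [5, 6, 8]
`b = a.copy()` → b = [5, 6, 8]
`a.append(130)` → a = [5, 6, 8, 130]
`print(a)` → prints [5, 6, 8, 130]
`print(b)` → prints [5, 6, 8]

Answer:
[5, 6, 8, 130]
[5, 6, 8]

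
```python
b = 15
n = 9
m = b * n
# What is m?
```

Trace:
`b = 15` → b = 15
`n = 9` → n = 9
`m = b * n` → m = 135
So m = 135

Answer: 135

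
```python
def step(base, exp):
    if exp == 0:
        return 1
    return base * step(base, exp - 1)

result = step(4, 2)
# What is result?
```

step(4, 2) = 4 * 4 = 16

Answer: 16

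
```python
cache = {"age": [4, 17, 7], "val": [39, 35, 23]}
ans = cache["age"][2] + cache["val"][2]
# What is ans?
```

Trace:
`cache = {"age": [4, 17, 7], "val": [39, 35, 23]}` → cache = {'age': [4, 17, 7], 'val': [39, 35, 23]}
`ans = cache["age"][2] + cache["val"][2]` → ans = 30
So ans = 30

Answer: 30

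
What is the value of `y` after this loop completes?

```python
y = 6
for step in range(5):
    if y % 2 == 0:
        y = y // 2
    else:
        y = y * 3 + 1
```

Collatz-style transformation from 6
`y` takes the values: 6 → 3 → 10 → 5 → 16 → 8

Answer: 8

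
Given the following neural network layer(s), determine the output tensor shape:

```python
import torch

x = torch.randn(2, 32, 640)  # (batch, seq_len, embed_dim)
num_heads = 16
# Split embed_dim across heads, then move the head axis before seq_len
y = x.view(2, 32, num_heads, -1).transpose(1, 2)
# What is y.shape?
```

Input: (2, 32, 640) -> head_dim = 640 // 16 = 40; after view: (2, 32, 16, 40) -> after transpose(1, 2): (2, 16, 32, 40) -> Output: (2, 16, 32, 40)

Answer: (2, 16, 32, 40)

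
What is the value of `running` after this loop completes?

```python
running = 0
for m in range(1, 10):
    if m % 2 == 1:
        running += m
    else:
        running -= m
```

Add odd, subtract even
`running` takes the values: 0 → 1 → -1 → 2 → -2 → 3 → -3 → 4 → -4 → 5

Answer: 5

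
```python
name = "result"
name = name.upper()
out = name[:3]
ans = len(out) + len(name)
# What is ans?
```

Trace:
`name = "result"` → name = 'result'
`name = name.upper()` → name = 'RESULT'
`out = name[:3]` → out = 'RES'
`ans = len(out) + len(name)` → ans = 9
So ans = 9

Answer: 9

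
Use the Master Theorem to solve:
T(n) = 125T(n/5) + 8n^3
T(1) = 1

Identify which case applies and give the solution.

a=125, b=5, f(n)=8n^3. log_5(125) = 3. Since c=3 = 3, Case 2 applies: T(n) = Θ(n^log_b(a) · log n) = O(n^3 log n).

Answer: O(n^3 log n) - Case 2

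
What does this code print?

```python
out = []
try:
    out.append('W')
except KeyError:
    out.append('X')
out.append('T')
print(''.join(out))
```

Execution trace: 'W' (try body, no exception) → 'T' (after the try/except). Output: WT

Answer: WT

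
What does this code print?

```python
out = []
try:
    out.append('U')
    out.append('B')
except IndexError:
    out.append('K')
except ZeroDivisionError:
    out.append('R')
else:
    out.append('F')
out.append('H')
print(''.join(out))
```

Execution trace: 'U' (try body) → 'B' (try body, no exception) → 'F' (else) → 'H' (after the try/except). Output: UBFH

Answer: UBFH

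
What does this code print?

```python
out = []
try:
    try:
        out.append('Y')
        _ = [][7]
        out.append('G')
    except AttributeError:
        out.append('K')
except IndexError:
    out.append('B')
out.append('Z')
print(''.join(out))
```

Execution trace: 'Y' (try body) → 'B' (outer except IndexError) → 'Z' (after the try/except). Output: YBZ

Answer: YBZ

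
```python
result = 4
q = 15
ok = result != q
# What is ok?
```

Trace:
`result = 4` → result = 4
`q = 15` → q = 15
`ok = result != q` → ok = True
So ok = True

Answer: True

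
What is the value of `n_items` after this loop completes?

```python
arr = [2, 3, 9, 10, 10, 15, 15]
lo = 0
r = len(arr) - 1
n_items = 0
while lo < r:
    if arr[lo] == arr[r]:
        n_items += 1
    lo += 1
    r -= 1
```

Count matching pairs from ends
`n_items` takes the values: 0

Answer: 0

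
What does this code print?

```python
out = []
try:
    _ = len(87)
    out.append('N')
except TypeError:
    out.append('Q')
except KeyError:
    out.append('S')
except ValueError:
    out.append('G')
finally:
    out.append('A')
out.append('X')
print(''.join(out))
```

Execution trace: 'Q' (except TypeError) → 'A' (finally) → 'X' (after the try/except). Output: QAX

Answer: QAX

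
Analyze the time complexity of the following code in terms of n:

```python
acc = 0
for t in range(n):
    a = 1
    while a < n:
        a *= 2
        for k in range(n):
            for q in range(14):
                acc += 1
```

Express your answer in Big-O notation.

Each loop level contributes: n × log n × n × 1. Multiplying the contributions gives O(n^2 log n).

Answer: O(n^2 log n)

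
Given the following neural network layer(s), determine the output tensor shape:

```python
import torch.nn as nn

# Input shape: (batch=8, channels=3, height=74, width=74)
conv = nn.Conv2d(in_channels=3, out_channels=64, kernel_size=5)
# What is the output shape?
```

Input: (8, 3, 74, 74) -> Output: (8, 64, 70, 70)

Answer: (8, 64, 70, 70)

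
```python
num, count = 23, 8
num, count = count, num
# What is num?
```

Trace:
`num, count = 23, 8` → num = 23; count = 8
`num, count = count, num` → num = 8; count = 23
So num = 8

Answer: 8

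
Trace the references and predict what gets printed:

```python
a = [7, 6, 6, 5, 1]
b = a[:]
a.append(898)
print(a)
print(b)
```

Key concept: slice [:] creates copy.
Step by step:
`a = [7, 6, 6, 5, 1]` → a = [7, 6, 6, 5, 1]
`b = a[:]` → b = [7, 6, 6, 5, 1]
`a.append(898)` → a = [7, 6, 6, 5, 1, 898]
`print(a)` → prints [7, 6, 6, 5, 1, 898]
`print(b)` → prints [7, 6, 6, 5, 1]

Answer:
[7, 6, 6, 5, 1, 898]
[7, 6, 6, 5, 1]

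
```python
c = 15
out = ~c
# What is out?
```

Trace:
`c = 15` → c = 15
`out = ~c` → out = -16
So out = -16

Answer: -16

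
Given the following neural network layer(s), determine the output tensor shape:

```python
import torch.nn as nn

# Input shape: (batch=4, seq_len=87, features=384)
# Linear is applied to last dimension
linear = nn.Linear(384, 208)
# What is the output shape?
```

Input: (4, 87, 384) -> Output: (4, 87, 208)

Answer: (4, 87, 208)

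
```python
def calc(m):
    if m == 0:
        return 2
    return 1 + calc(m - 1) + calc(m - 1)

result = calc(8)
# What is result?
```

calc(m) = 1 + 2·calc(m-1), calc(0)=2. Closed form: (2+1)·2^8 - 1 = 767.

Answer: 767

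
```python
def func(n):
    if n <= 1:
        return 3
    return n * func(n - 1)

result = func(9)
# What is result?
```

func(9) = 9 * 8 * 7 * 6 * 5 * 4 * 3 * 2 * 3 = 1088640

Answer: 1088640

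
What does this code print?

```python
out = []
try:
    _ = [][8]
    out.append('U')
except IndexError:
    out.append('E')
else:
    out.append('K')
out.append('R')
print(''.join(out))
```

Execution trace: 'E' (except IndexError) → 'R' (after the try/except). Output: ER

Answer: ER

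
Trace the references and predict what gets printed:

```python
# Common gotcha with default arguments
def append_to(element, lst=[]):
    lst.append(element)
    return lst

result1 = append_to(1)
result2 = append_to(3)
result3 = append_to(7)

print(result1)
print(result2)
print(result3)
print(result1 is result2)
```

Key concept: mutable default argument gotcha.
Step by step:
`result1 = append_to(1)` → result1 = [1]
`result2 = append_to(3)` → result1 = [1, 3] (same object as result2); result2 = [1, 3] (same object as result1)
`result3 = append_to(7)` → result1 = [1, 3, 7] (same object as result2, result3); result2 = [1, 3, 7] (same object as result1, result3); result3 = [1, 3, 7] (same object as result1, result2)
`print(result1)` → prints [1, 3, 7]
`print(result2)` → prints [1, 3, 7]
`print(result3)` → prints [1, 3, 7]
`print(result1 is result2)` → prints True

Answer:
[1, 3, 7]
[1, 3, 7]
[1, 3, 7]
True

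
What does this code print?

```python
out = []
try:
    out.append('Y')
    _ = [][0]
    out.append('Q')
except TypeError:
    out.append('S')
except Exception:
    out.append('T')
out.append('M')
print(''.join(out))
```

Execution trace: 'Y' (try body) → 'T' (except Exception) → 'M' (after the try/except). Output: YTM

Answer: YTM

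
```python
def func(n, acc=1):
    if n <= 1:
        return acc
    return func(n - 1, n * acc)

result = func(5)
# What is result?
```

Accumulator trace (n, acc): (5, 1) -> (4, 5) -> (3, 20) -> (2, 60) -> (1, 120) -> return 120

Answer: 120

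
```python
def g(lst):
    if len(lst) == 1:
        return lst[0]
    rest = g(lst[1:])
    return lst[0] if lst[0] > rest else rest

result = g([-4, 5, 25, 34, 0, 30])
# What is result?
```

Recursive max over [-4, 5, 25, 34, 0, 30] = 34

Answer: 34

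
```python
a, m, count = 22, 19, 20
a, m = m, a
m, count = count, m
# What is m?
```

Trace:
`a, m, count = 22, 19, 20` → a = 22; m = 19; count = 20
`a, m = m, a` → a = 19; m = 22
`m, count = count, m` → m = 20; count = 22
So m = 20

Answer: 20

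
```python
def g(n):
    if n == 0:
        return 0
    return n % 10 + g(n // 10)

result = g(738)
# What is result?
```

Sum of digits of 738: 8 + 3 + 7 = 18

Answer: 18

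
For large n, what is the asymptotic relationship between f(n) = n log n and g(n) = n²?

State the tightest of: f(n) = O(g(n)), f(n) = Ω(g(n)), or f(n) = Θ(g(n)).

n log n vs n²: f(n) = O(g(n)) but not Ω(g(n)) — n² grows strictly faster than n log n.

Answer: f(n) = O(g(n)) but not Ω(g(n)) — n² grows strictly faster than n log n.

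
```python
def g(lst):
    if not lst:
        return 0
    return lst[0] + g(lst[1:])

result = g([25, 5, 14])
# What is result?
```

25 + 5 + 14 + 0 = 44

Answer: 44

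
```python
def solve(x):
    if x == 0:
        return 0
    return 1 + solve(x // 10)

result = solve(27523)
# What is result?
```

Count of digits of 27523: 5

Answer: 5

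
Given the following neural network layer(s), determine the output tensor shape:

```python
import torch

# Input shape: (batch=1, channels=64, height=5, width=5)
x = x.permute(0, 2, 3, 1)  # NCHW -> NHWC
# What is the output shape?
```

Input: (1, 64, 5, 5) -> Output: (1, 5, 5, 64)

Answer: (1, 5, 5, 64)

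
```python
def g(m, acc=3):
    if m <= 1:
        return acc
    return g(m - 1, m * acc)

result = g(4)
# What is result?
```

Accumulator trace (n, acc): (4, 3) -> (3, 12) -> (2, 36) -> (1, 72) -> return 72

Answer: 72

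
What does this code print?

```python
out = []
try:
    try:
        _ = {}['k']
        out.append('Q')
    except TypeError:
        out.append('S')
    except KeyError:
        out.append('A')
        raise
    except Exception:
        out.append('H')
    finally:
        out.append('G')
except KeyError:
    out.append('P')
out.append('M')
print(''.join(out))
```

Execution trace: 'A' (inner except KeyError) → 'G' (inner finally) → 'P' (outer except KeyError) → 'M' (after the try/except). Output: AGPM

Answer: AGPM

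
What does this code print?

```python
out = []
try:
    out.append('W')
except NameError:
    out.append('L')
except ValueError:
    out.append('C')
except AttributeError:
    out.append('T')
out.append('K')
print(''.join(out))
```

Execution trace: 'W' (try body, no exception) → 'K' (after the try/except). Output: WK

Answer: WK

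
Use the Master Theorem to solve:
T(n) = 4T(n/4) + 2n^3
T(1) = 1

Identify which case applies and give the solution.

a=4, b=4, f(n)=2n^3. log_4(4) = 1. Since c=3 > 1 and the regularity condition holds (4(n/4)^3 = (4/4^3)n^3 with 4/4^3 < 1), Case 3 applies: T(n) = Θ(f(n)) = O(n^3).

Answer: O(n^3) - Case 3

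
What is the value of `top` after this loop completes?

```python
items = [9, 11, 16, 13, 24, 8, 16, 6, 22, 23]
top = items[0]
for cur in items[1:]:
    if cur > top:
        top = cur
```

Maximum of [9, 11, 16, 13, 24, 8, 16, 6, 22, 23]
`top` takes the values: 9 → 11 → 16 → 24

Answer: 24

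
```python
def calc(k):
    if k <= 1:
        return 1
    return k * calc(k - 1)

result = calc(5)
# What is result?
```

calc(5) = 5 * 4 * 3 * 2 * 1 = 120

Answer: 120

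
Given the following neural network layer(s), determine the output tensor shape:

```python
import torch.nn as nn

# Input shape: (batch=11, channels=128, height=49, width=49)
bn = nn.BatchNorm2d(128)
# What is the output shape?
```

Input: (11, 128, 49, 49) -> Output: (11, 128, 49, 49)

Answer: (11, 128, 49, 49)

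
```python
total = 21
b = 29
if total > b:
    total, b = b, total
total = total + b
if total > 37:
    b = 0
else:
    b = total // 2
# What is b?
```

Trace:
`total = 21` → total = 21
`b = 29` → b = 29
`if total > b: ...` → total > b is False → no variable changes
`total = total + b` → total = 50
`if total > 37: ...` → total > 37 is True → b = 0
So b = 0

Answer: 0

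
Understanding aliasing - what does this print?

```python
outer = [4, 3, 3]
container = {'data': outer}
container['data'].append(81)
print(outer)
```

Key concept: dict holds reference to list.
Step by step:
`outer = [4, 3, 3]` → outer = [4, 3, 3]
`container = {'data': outer}` → container = {'data': [4, 3, 3]}
`container['data'].append(81)` → outer = [4, 3, 3, 81]; container = {'data': [4, 3, 3, 81]}
`print(outer)` → prints [4, 3, 3, 81]

Answer: [4, 3, 3, 81]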